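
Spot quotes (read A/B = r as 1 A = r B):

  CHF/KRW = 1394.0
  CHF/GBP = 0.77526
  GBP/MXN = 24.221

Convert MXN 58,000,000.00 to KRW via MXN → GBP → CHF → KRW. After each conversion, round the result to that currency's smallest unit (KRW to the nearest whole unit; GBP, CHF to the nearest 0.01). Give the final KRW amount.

MXN 58,000,000.00 ÷ 24.221 = GBP 2,394,616.24
GBP 2,394,616.24 ÷ 0.77526 = CHF 3,088,791.17
CHF 3,088,791.17 × 1394.0 = KRW 4,305,774,891

KRW 4,305,774,891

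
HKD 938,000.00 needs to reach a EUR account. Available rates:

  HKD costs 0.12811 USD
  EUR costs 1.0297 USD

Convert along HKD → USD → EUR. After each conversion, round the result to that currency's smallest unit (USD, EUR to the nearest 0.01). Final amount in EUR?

HKD 938,000.00 × 0.12811 = USD 120,167.18
USD 120,167.18 ÷ 1.0297 = EUR 116,701.16

EUR 116,701.16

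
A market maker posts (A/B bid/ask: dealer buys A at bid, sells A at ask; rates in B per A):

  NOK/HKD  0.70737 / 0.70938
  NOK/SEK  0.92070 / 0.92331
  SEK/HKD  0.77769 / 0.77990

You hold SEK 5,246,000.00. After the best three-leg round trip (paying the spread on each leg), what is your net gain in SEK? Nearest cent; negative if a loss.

Net profit: SEK 49,098.02

Best loop SEK → HKD → NOK → SEK:
SEK 5,246,000.00 × 0.77769 (sell SEK at bid) = HKD 4,079,761.74
HKD 4,079,761.74 ÷ 0.70938 (buy NOK at ask) = NOK 5,751,165.44
NOK 5,751,165.44 × 0.92070 (sell NOK at bid) = SEK 5,295,098.02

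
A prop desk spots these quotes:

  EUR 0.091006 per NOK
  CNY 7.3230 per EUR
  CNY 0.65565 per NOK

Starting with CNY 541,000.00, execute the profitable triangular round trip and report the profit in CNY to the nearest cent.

Profit: CNY 8,900.68

Profitable loop is CNY → NOK → EUR → CNY:
CNY 541,000.00 ÷ 0.65565 = NOK 825,135.36
NOK 825,135.36 × 0.091006 = EUR 75,092.27
EUR 75,092.27 × 7.3230 = CNY 549,900.68
Profit = CNY 549,900.68 − CNY 541,000.00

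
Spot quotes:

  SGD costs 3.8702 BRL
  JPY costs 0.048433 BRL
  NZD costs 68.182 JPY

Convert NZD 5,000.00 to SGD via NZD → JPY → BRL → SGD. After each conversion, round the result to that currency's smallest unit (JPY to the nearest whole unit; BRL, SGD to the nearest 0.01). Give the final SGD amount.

NZD 5,000.00 × 68.182 = JPY 340,910
JPY 340,910 × 0.048433 = BRL 16,511.29
BRL 16,511.29 ÷ 3.8702 = SGD 4,266.26

SGD 4,266.26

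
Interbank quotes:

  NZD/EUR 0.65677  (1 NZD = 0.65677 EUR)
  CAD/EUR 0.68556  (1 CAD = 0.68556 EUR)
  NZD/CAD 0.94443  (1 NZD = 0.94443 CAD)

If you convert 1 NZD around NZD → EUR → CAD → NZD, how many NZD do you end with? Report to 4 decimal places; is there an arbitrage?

Around NZD → EUR → CAD → NZD: 1 × 0.65677 ÷ 0.68556 ÷ 0.94443 = 1.014374
Product > 1; profitable direction is NZD → EUR → CAD → NZD.

1.0144 (arbitrage exists)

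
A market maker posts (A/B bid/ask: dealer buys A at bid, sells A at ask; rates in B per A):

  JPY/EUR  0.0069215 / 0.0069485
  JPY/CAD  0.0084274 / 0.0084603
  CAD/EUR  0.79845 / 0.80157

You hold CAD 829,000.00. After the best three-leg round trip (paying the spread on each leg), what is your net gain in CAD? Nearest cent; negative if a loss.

Best loop CAD → JPY → EUR → CAD:
CAD 829,000.00 ÷ 0.0084603 (buy JPY at ask) = JPY 97,987,069
JPY 97,987,069 × 0.0069215 (sell JPY at bid) = EUR 678,217.50
EUR 678,217.50 ÷ 0.80157 (buy CAD at ask) = CAD 846,111.38

Net profit: CAD 17,111.38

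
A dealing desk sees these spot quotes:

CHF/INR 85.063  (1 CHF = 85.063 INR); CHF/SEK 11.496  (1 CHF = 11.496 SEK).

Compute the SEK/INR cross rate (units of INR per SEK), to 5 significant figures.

1 SEK ÷ 11.496 = 0.0869868 CHF
0.0869868 CHF × 85.063 = 7.39936 INR

SEK/INR = 7.3994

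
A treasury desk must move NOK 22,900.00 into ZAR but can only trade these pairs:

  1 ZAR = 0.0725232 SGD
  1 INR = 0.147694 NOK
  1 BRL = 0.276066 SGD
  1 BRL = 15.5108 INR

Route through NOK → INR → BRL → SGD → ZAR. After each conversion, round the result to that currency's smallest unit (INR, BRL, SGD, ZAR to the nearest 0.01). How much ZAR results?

NOK 22,900.00 ÷ 0.147694 = INR 155,050.31
INR 155,050.31 ÷ 15.5108 = BRL 9,996.28
BRL 9,996.28 × 0.276066 = SGD 2,759.63
SGD 2,759.63 ÷ 0.0725232 = ZAR 38,051.69

ZAR 38,051.69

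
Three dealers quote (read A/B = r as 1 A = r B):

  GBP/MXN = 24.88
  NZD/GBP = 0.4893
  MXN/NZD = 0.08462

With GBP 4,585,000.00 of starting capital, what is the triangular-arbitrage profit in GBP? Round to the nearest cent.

Profit: GBP 138,217.59

Profitable loop is GBP → MXN → NZD → GBP:
GBP 4,585,000.00 × 24.88 = MXN 114,074,800.00
MXN 114,074,800.00 × 0.08462 = NZD 9,653,009.58
NZD 9,653,009.58 × 0.4893 = GBP 4,723,217.59
Profit = GBP 4,723,217.59 − GBP 4,585,000.00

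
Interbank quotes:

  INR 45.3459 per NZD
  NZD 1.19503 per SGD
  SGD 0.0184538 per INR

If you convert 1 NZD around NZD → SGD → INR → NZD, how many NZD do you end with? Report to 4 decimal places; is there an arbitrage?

Around NZD → SGD → INR → NZD: 1 ÷ 1.19503 ÷ 0.0184538 ÷ 45.3459 = 0.999994
Product ≈ 1 (deviation 0.001%, within rounding noise).

1.0000 (no arbitrage)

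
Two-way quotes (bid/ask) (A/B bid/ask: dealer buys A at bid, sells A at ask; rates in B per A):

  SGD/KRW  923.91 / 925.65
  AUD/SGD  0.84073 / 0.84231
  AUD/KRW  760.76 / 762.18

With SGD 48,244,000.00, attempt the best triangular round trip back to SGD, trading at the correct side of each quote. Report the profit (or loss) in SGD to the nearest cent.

Best loop SGD → KRW → AUD → SGD:
SGD 48,244,000.00 × 923.91 (sell SGD at bid) = KRW 44,573,114,040
KRW 44,573,114,040 ÷ 762.18 (buy AUD at ask) = AUD 58,481,085.89
AUD 58,481,085.89 × 0.84073 (sell AUD at bid) = SGD 49,166,803.34

Net profit: SGD 922,803.34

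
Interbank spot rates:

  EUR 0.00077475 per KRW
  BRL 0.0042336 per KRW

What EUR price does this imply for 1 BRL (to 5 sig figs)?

1 BRL ÷ 0.0042336 = 236.206 KRW
236.206 KRW × 0.00077475 = 0.183 EUR

BRL/EUR = 0.18300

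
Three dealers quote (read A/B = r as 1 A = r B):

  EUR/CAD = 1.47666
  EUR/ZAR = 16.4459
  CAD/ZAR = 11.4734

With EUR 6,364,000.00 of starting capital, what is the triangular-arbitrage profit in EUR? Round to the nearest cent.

Profitable loop is EUR → CAD → ZAR → EUR:
EUR 6,364,000.00 × 1.47666 = CAD 9,397,464.24
CAD 9,397,464.24 × 11.4734 = ZAR 107,820,866.21
ZAR 107,820,866.21 ÷ 16.4459 = EUR 6,556,093.99
Profit = EUR 6,556,093.99 − EUR 6,364,000.00

Profit: EUR 192,093.99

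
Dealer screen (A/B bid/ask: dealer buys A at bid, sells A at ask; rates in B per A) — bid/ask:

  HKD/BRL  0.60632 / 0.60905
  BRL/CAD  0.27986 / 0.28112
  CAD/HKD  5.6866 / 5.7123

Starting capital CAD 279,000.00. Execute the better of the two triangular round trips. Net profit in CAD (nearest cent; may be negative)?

Net profit: CAD 6,265.01

Best loop CAD → BRL → HKD → CAD:
CAD 279,000.00 ÷ 0.28112 (buy BRL at ask) = BRL 992,458.74
BRL 992,458.74 ÷ 0.60905 (buy HKD at ask) = HKD 1,629,519.31
HKD 1,629,519.31 ÷ 5.7123 (buy CAD at ask) = CAD 285,265.01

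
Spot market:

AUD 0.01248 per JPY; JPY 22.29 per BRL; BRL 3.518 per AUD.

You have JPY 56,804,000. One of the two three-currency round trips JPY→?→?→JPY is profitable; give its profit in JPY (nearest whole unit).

Profit: JPY 1,240,147

Profitable loop is JPY → BRL → AUD → JPY:
JPY 56,804,000 ÷ 22.29 = BRL 2,548,407.36
BRL 2,548,407.36 ÷ 3.518 = AUD 724,390.95
AUD 724,390.95 ÷ 0.01248 = JPY 58,044,147
Profit = JPY 58,044,147 − JPY 56,804,000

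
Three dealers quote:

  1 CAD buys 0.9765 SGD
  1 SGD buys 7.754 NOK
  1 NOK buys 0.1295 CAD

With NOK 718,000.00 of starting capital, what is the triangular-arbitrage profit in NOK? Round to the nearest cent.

Profit: NOK 14,245.37

Profitable loop is NOK → SGD → CAD → NOK:
NOK 718,000.00 ÷ 7.754 = SGD 92,597.37
SGD 92,597.37 ÷ 0.9765 = CAD 94,825.77
CAD 94,825.77 ÷ 0.1295 = NOK 732,245.37
Profit = NOK 732,245.37 − NOK 718,000.00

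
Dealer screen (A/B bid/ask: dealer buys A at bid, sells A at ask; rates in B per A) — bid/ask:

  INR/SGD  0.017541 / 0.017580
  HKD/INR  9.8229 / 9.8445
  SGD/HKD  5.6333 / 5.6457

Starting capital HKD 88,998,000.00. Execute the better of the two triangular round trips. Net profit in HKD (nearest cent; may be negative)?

Best loop HKD → SGD → INR → HKD:
HKD 88,998,000.00 ÷ 5.6457 (buy SGD at ask) = SGD 15,763,855.68
SGD 15,763,855.68 ÷ 0.017580 (buy INR at ask) = INR 896,692,586.90
INR 896,692,586.90 ÷ 9.8445 (buy HKD at ask) = HKD 91,085,640.40

Net profit: HKD 2,087,640.40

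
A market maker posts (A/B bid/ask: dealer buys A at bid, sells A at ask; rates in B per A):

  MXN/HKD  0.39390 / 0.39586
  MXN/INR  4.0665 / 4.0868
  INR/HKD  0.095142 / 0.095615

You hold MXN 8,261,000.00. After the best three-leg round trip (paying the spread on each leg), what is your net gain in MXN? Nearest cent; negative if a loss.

Net profit: MXN 66,395.45

Best loop MXN → HKD → INR → MXN:
MXN 8,261,000.00 × 0.39390 (sell MXN at bid) = HKD 3,254,007.90
HKD 3,254,007.90 ÷ 0.095615 (buy INR at ask) = INR 34,032,399.73
INR 34,032,399.73 ÷ 4.0868 (buy MXN at ask) = MXN 8,327,395.45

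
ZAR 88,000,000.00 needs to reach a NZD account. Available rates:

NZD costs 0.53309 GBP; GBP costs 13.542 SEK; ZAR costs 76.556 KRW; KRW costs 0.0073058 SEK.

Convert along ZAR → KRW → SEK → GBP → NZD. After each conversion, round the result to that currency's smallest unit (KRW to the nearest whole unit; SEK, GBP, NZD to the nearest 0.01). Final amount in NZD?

NZD 6,817,832.69

ZAR 88,000,000.00 × 76.556 = KRW 6,736,928,000
KRW 6,736,928,000 × 0.0073058 = SEK 49,218,648.58
SEK 49,218,648.58 ÷ 13.542 = GBP 3,634,518.43
GBP 3,634,518.43 ÷ 0.53309 = NZD 6,817,832.69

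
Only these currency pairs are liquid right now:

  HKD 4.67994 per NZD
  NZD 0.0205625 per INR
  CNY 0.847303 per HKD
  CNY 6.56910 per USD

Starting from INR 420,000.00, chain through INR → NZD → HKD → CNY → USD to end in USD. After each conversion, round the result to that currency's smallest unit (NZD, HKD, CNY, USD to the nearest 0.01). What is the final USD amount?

USD 5,213.13

INR 420,000.00 × 0.0205625 = NZD 8,636.25
NZD 8,636.25 × 4.67994 = HKD 40,417.13
HKD 40,417.13 × 0.847303 = CNY 34,245.56
CNY 34,245.56 ÷ 6.56910 = USD 5,213.13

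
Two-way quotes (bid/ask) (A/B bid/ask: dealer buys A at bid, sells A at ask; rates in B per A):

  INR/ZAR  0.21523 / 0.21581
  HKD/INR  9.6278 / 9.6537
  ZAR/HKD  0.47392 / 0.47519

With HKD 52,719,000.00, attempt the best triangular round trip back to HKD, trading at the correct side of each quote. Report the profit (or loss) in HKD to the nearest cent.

Best loop HKD → ZAR → INR → HKD:
HKD 52,719,000.00 ÷ 0.47519 (buy ZAR at ask) = ZAR 110,942,991.22
ZAR 110,942,991.22 ÷ 0.21581 (buy INR at ask) = INR 514,077,156.87
INR 514,077,156.87 ÷ 9.6537 (buy HKD at ask) = HKD 53,251,826.44

Net profit: HKD 532,826.44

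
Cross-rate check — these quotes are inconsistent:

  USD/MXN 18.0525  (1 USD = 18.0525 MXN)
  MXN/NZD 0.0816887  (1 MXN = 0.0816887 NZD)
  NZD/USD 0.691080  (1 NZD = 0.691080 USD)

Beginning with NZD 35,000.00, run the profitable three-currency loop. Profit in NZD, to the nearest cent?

Profit: NZD 669.39

Profitable loop is NZD → USD → MXN → NZD:
NZD 35,000.00 × 0.691080 = USD 24,187.80
USD 24,187.80 × 18.0525 = MXN 436,650.26
MXN 436,650.26 × 0.0816887 = NZD 35,669.39
Profit = NZD 35,669.39 − NZD 35,000.00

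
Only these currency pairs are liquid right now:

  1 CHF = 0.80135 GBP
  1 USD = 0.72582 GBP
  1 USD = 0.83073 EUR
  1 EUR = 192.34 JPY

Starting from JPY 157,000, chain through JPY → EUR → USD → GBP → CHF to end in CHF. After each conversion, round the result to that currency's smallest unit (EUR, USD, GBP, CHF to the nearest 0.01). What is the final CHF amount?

JPY 157,000 ÷ 192.34 = EUR 816.26
EUR 816.26 ÷ 0.83073 = USD 982.58
USD 982.58 × 0.72582 = GBP 713.18
GBP 713.18 ÷ 0.80135 = CHF 889.97

CHF 889.97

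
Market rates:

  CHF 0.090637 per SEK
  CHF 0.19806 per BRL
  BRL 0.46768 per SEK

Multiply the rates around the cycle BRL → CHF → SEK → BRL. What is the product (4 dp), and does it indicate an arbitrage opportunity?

1.0220 (arbitrage exists)

Around BRL → CHF → SEK → BRL: 1 × 0.19806 ÷ 0.090637 × 0.46768 = 1.021974
Product > 1; profitable direction is BRL → CHF → SEK → BRL.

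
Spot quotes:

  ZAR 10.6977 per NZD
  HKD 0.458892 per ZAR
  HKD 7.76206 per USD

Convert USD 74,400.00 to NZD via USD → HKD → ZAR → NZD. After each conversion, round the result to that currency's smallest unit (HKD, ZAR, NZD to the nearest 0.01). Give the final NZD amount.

NZD 117,638.38

USD 74,400.00 × 7.76206 = HKD 577,497.26
HKD 577,497.26 ÷ 0.458892 = ZAR 1,258,460.07
ZAR 1,258,460.07 ÷ 10.6977 = NZD 117,638.38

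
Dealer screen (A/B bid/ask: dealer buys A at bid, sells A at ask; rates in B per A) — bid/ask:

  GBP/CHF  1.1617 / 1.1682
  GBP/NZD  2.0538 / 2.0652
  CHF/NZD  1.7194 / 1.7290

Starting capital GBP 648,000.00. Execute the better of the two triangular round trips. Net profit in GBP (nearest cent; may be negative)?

Net profit: GBP 10,902.20

Best loop GBP → NZD → CHF → GBP:
GBP 648,000.00 × 2.0538 (sell GBP at bid) = NZD 1,330,862.40
NZD 1,330,862.40 ÷ 1.7290 (buy CHF at ask) = CHF 769,729.55
CHF 769,729.55 ÷ 1.1682 (buy GBP at ask) = GBP 658,902.20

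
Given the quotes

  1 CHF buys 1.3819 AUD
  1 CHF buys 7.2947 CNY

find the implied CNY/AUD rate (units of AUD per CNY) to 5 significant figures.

1 CNY ÷ 7.2947 = 0.137086 CHF
0.137086 CHF × 1.3819 = 0.189439 AUD

CNY/AUD = 0.18944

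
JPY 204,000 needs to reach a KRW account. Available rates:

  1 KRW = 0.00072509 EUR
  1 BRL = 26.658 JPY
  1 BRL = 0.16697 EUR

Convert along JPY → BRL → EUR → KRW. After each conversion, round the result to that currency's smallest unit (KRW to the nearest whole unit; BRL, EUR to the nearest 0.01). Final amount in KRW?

JPY 204,000 ÷ 26.658 = BRL 7,652.49
BRL 7,652.49 × 0.16697 = EUR 1,277.74
EUR 1,277.74 ÷ 0.00072509 = KRW 1,762,181

KRW 1,762,181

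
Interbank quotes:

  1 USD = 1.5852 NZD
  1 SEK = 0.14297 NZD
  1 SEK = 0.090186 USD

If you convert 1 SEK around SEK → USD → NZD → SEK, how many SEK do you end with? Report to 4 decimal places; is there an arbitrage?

Around SEK → USD → NZD → SEK: 1 × 0.090186 × 1.5852 ÷ 0.14297 = 0.999950
Product ≈ 1 (deviation 0.005%, within rounding noise).

0.9999 (no arbitrage)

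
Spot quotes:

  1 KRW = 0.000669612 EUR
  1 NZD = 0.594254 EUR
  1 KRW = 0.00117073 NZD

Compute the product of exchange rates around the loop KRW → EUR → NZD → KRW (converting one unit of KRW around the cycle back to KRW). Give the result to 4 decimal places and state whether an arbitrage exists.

0.9625 (arbitrage exists)

Around KRW → EUR → NZD → KRW: 1 × 0.000669612 ÷ 0.594254 ÷ 0.00117073 = 0.962486
Product < 1; profitable direction is KRW → NZD → EUR → KRW.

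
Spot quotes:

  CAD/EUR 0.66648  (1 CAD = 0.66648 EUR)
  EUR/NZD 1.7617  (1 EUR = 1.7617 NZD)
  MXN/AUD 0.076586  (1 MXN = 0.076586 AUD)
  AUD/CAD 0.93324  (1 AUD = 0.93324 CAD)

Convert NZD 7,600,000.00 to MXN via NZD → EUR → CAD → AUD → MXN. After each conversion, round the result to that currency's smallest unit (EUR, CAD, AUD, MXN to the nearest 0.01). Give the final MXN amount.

MXN 90,563,205.02

NZD 7,600,000.00 ÷ 1.7617 = EUR 4,314,014.87
EUR 4,314,014.87 ÷ 0.66648 = CAD 6,472,834.70
CAD 6,472,834.70 ÷ 0.93324 = AUD 6,935,873.62
AUD 6,935,873.62 ÷ 0.076586 = MXN 90,563,205.02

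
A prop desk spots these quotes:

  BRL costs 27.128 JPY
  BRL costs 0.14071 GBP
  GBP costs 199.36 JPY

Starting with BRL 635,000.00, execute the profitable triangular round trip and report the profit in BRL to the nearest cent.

Profitable loop is BRL → GBP → JPY → BRL:
BRL 635,000.00 × 0.14071 = GBP 89,350.85
GBP 89,350.85 × 199.36 = JPY 17,812,985
JPY 17,812,985 ÷ 27.128 = BRL 656,627.30
Profit = BRL 656,627.30 − BRL 635,000.00

Profit: BRL 21,627.30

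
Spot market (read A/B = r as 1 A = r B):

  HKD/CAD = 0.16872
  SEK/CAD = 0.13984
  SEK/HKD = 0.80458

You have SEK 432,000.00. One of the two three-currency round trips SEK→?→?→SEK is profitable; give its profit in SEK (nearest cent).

Profit: SEK 13,019.83

Profitable loop is SEK → CAD → HKD → SEK:
SEK 432,000.00 × 0.13984 = CAD 60,410.88
CAD 60,410.88 ÷ 0.16872 = HKD 358,054.05
HKD 358,054.05 ÷ 0.80458 = SEK 445,019.83
Profit = SEK 445,019.83 − SEK 432,000.00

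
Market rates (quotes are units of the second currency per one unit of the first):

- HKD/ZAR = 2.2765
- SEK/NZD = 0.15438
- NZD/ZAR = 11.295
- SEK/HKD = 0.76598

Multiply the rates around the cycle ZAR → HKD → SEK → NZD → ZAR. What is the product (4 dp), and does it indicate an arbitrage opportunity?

1.0000 (no arbitrage)

Around ZAR → HKD → SEK → NZD → ZAR: 1 ÷ 2.2765 ÷ 0.76598 × 0.15438 × 11.295 = 0.999982
Product ≈ 1 (deviation 0.002%, within rounding noise).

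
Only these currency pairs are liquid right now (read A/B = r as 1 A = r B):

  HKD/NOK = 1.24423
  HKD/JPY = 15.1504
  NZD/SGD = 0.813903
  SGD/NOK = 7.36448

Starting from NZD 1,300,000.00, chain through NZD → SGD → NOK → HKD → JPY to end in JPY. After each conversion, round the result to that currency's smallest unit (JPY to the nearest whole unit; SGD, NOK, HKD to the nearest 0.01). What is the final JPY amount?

NZD 1,300,000.00 × 0.813903 = SGD 1,058,073.90
SGD 1,058,073.90 × 7.36448 = NOK 7,792,164.08
NOK 7,792,164.08 ÷ 1.24423 = HKD 6,262,639.61
HKD 6,262,639.61 × 15.1504 = JPY 94,881,495

JPY 94,881,495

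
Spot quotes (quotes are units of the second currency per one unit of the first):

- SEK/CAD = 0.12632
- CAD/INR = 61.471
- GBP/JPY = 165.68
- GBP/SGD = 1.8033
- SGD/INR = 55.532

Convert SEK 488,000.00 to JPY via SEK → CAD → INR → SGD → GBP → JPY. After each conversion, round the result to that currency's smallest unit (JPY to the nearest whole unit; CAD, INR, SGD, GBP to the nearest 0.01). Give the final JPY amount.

JPY 6,269,328

SEK 488,000.00 × 0.12632 = CAD 61,644.16
CAD 61,644.16 × 61.471 = INR 3,789,328.16
INR 3,789,328.16 ÷ 55.532 = SGD 68,236.84
SGD 68,236.84 ÷ 1.8033 = GBP 37,839.98
GBP 37,839.98 × 165.68 = JPY 6,269,328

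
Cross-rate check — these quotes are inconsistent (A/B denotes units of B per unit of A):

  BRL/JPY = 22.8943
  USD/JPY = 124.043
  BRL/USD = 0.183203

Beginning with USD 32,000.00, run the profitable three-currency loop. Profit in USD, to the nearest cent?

Profitable loop is USD → BRL → JPY → USD:
USD 32,000.00 ÷ 0.183203 = BRL 174,669.63
BRL 174,669.63 × 22.8943 = JPY 3,998,939
JPY 3,998,939 ÷ 124.043 = USD 32,238.33
Profit = USD 32,238.33 − USD 32,000.00

Profit: USD 238.33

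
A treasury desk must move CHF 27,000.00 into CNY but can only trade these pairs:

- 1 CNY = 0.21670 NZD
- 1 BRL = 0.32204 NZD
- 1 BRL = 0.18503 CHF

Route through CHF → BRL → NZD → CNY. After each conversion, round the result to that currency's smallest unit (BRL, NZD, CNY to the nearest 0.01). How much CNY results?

CNY 216,856.53

CHF 27,000.00 ÷ 0.18503 = BRL 145,922.28
BRL 145,922.28 × 0.32204 = NZD 46,992.81
NZD 46,992.81 ÷ 0.21670 = CNY 216,856.53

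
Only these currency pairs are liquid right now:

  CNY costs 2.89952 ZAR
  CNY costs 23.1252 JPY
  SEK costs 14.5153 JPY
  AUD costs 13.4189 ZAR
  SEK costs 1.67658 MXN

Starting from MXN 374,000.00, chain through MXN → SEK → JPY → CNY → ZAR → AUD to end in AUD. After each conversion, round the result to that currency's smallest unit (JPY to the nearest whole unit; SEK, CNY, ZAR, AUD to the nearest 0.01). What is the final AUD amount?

AUD 30,254.99

MXN 374,000.00 ÷ 1.67658 = SEK 223,073.16
SEK 223,073.16 × 14.5153 = JPY 3,237,974
JPY 3,237,974 ÷ 23.1252 = CNY 140,019.29
CNY 140,019.29 × 2.89952 = ZAR 405,988.73
ZAR 405,988.73 ÷ 13.4189 = AUD 30,254.99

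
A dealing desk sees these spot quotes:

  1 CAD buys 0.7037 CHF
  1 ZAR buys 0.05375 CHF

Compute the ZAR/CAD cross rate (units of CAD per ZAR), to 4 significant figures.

1 ZAR × 0.05375 = 0.05375 CHF
0.05375 CHF ÷ 0.7037 = 0.076382 CAD

ZAR/CAD = 0.07638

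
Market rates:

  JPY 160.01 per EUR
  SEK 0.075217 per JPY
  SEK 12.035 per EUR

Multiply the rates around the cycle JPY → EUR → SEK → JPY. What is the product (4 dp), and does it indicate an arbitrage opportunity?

1.0000 (no arbitrage)

Around JPY → EUR → SEK → JPY: 1 ÷ 160.01 × 12.035 ÷ 0.075217 = 0.999961
Product ≈ 1 (deviation 0.004%, within rounding noise).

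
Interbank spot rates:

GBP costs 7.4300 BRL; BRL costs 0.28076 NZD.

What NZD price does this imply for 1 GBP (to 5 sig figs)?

1 GBP × 7.4300 = 7.43 BRL
7.43 BRL × 0.28076 = 2.08605 NZD

GBP/NZD = 2.0860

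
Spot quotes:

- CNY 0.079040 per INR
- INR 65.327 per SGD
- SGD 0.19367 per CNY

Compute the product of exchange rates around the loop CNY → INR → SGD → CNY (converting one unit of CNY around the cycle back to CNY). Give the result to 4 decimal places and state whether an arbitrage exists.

1.0000 (no arbitrage)

Around CNY → INR → SGD → CNY: 1 ÷ 0.079040 ÷ 65.327 ÷ 0.19367 = 0.999995
Product ≈ 1 (deviation 0.000%, within rounding noise).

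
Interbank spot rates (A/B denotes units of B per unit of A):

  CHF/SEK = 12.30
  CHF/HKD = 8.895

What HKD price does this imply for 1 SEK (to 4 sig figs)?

1 SEK ÷ 12.30 = 0.0813008 CHF
0.0813008 CHF × 8.895 = 0.723171 HKD

SEK/HKD = 0.7232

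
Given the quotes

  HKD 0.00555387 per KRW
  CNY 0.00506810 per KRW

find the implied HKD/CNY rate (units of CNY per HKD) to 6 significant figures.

1 HKD ÷ 0.00555387 = 180.055 KRW
180.055 KRW × 0.00506810 = 0.912535 CNY

HKD/CNY = 0.912535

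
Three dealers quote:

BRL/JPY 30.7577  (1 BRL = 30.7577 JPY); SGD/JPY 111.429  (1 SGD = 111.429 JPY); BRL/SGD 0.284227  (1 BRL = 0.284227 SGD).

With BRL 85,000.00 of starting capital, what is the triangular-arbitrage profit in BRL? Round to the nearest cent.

Profit: BRL 2,524.30

Profitable loop is BRL → SGD → JPY → BRL:
BRL 85,000.00 × 0.284227 = SGD 24,159.30
SGD 24,159.30 × 111.429 = JPY 2,692,046
JPY 2,692,046 ÷ 30.7577 = BRL 87,524.30
Profit = BRL 87,524.30 − BRL 85,000.00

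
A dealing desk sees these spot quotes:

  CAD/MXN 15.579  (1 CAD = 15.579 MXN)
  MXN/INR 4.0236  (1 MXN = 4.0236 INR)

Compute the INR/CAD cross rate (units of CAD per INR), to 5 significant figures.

INR/CAD = 0.015953

1 INR ÷ 4.0236 = 0.248534 MXN
0.248534 MXN ÷ 15.579 = 0.0159531 CAD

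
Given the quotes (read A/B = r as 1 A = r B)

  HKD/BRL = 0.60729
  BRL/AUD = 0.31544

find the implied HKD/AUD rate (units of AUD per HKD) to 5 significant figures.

1 HKD × 0.60729 = 0.60729 BRL
0.60729 BRL × 0.31544 = 0.191564 AUD

HKD/AUD = 0.19156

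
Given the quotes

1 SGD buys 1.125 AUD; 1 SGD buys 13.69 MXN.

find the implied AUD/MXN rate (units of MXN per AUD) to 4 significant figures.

AUD/MXN = 12.17

1 AUD ÷ 1.125 = 0.888889 SGD
0.888889 SGD × 13.69 = 12.1689 MXN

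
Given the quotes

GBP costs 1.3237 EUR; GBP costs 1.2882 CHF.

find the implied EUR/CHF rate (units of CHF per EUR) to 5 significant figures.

1 EUR ÷ 1.3237 = 0.755458 GBP
0.755458 GBP × 1.2882 = 0.973181 CHF

EUR/CHF = 0.97318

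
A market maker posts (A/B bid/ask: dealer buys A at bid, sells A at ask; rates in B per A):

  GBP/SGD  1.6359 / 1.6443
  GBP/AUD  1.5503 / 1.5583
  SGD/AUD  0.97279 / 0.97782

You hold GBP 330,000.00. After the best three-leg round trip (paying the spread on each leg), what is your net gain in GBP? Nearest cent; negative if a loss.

Net profit: GBP 7,006.84

Best loop GBP → SGD → AUD → GBP:
GBP 330,000.00 × 1.6359 (sell GBP at bid) = SGD 539,847.00
SGD 539,847.00 × 0.97279 (sell SGD at bid) = AUD 525,157.76
AUD 525,157.76 ÷ 1.5583 (buy GBP at ask) = GBP 337,006.84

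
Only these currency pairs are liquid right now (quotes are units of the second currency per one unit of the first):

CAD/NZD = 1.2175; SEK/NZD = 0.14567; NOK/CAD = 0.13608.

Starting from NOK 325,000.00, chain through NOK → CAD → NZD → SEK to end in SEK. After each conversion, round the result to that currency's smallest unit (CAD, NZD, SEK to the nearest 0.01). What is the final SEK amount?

SEK 369,637.88

NOK 325,000.00 × 0.13608 = CAD 44,226.00
CAD 44,226.00 × 1.2175 = NZD 53,845.15
NZD 53,845.15 ÷ 0.14567 = SEK 369,637.88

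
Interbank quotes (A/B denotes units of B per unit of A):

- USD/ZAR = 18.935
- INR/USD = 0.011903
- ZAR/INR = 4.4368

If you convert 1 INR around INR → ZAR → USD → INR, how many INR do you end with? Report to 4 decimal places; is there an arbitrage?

1.0000 (no arbitrage)

Around INR → ZAR → USD → INR: 1 ÷ 4.4368 ÷ 18.935 ÷ 0.011903 = 1.000019
Product ≈ 1 (deviation 0.002%, within rounding noise).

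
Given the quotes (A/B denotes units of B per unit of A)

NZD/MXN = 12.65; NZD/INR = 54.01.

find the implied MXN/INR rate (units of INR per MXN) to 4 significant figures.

1 MXN ÷ 12.65 = 0.0790514 NZD
0.0790514 NZD × 54.01 = 4.26957 INR

MXN/INR = 4.270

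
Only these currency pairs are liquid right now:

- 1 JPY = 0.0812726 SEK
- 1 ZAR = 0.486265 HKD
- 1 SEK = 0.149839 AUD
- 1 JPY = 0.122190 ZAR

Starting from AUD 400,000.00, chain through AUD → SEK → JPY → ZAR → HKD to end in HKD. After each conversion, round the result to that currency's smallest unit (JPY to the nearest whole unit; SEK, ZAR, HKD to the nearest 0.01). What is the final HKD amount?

AUD 400,000.00 ÷ 0.149839 = SEK 2,669,531.96
SEK 2,669,531.96 ÷ 0.0812726 = JPY 32,846,642
JPY 32,846,642 × 0.122190 = ZAR 4,013,531.19
ZAR 4,013,531.19 × 0.486265 = HKD 1,951,639.74

HKD 1,951,639.74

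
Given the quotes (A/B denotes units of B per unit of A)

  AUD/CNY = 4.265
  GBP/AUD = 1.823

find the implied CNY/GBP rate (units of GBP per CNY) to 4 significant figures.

1 CNY ÷ 4.265 = 0.234467 AUD
0.234467 AUD ÷ 1.823 = 0.128616 GBP

CNY/GBP = 0.1286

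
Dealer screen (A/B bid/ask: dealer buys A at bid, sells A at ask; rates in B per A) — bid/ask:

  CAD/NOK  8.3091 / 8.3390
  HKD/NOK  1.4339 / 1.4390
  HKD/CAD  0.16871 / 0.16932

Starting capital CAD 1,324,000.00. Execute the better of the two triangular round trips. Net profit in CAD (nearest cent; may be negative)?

Net profit: CAD 20,573.71

Best loop CAD → HKD → NOK → CAD:
CAD 1,324,000.00 ÷ 0.16932 (buy HKD at ask) = HKD 7,819,513.35
HKD 7,819,513.35 × 1.4339 (sell HKD at bid) = NOK 11,212,400.19
NOK 11,212,400.19 ÷ 8.3390 (buy CAD at ask) = CAD 1,344,573.71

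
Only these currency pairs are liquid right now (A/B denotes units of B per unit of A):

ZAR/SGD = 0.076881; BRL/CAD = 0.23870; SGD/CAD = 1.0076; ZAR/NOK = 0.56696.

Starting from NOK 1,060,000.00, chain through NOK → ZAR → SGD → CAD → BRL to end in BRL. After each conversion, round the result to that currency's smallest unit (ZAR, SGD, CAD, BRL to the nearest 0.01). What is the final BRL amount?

BRL 606,747.80

NOK 1,060,000.00 ÷ 0.56696 = ZAR 1,869,620.43
ZAR 1,869,620.43 × 0.076881 = SGD 143,738.29
SGD 143,738.29 × 1.0076 = CAD 144,830.70
CAD 144,830.70 ÷ 0.23870 = BRL 606,747.80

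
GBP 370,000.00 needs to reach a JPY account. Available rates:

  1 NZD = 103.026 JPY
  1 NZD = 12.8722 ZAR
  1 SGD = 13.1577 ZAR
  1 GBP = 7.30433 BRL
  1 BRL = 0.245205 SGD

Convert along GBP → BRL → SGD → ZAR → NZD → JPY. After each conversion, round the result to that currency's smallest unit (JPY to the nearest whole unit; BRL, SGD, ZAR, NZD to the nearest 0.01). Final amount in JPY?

GBP 370,000.00 × 7.30433 = BRL 2,702,602.10
BRL 2,702,602.10 × 0.245205 = SGD 662,691.55
SGD 662,691.55 × 13.1577 = ZAR 8,719,496.61
ZAR 8,719,496.61 ÷ 12.8722 = NZD 677,389.77
NZD 677,389.77 × 103.026 = JPY 69,788,758

JPY 69,788,758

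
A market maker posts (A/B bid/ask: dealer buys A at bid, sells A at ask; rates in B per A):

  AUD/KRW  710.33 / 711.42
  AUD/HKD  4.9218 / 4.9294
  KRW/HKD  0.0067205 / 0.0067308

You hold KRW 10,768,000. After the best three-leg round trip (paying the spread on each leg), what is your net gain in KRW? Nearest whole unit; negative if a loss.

Net profit: KRW 299,926

Best loop KRW → AUD → HKD → KRW:
KRW 10,768,000 ÷ 711.42 (buy AUD at ask) = AUD 15,135.93
AUD 15,135.93 × 4.9218 (sell AUD at bid) = HKD 74,496.00
HKD 74,496.00 ÷ 0.0067308 (buy KRW at ask) = KRW 11,067,926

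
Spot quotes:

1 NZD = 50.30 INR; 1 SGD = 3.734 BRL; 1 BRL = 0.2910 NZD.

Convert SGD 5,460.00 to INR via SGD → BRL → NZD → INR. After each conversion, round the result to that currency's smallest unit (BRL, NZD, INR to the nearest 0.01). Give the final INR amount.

SGD 5,460.00 × 3.734 = BRL 20,387.64
BRL 20,387.64 × 0.2910 = NZD 5,932.80
NZD 5,932.80 × 50.30 = INR 298,419.84

INR 298,419.84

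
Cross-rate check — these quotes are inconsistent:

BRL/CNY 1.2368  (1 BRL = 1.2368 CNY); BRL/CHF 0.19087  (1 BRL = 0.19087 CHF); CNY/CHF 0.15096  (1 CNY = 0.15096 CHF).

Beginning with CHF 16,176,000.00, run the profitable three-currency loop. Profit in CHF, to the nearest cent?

Profitable loop is CHF → CNY → BRL → CHF:
CHF 16,176,000.00 ÷ 0.15096 = CNY 107,154,213.04
CNY 107,154,213.04 ÷ 1.2368 = BRL 86,638,270.57
BRL 86,638,270.57 × 0.19087 = CHF 16,536,646.70
Profit = CHF 16,536,646.70 − CHF 16,176,000.00

Profit: CHF 360,646.70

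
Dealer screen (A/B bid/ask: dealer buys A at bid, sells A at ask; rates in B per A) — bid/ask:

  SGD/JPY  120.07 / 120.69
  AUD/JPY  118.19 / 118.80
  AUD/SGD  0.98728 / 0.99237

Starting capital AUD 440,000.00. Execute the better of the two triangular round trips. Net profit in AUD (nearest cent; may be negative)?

Best loop AUD → SGD → JPY → AUD:
AUD 440,000.00 × 0.98728 (sell AUD at bid) = SGD 434,403.20
SGD 434,403.20 × 120.07 (sell SGD at bid) = JPY 52,158,792
JPY 52,158,792 ÷ 118.80 (buy AUD at ask) = AUD 439,047.07

Net result: AUD -952.93 (no profitable arbitrage after spreads)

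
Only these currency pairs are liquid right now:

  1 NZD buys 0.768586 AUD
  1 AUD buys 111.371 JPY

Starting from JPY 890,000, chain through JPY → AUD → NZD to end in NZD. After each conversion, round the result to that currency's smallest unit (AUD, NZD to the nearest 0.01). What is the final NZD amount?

JPY 890,000 ÷ 111.371 = AUD 7,991.31
AUD 7,991.31 ÷ 0.768586 = NZD 10,397.42

NZD 10,397.42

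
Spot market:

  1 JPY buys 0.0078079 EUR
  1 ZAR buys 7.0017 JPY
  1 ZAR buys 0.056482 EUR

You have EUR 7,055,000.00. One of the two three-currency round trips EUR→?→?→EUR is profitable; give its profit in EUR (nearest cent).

Profitable loop is EUR → JPY → ZAR → EUR:
EUR 7,055,000.00 ÷ 0.0078079 = JPY 903,572,023
JPY 903,572,023 ÷ 7.0017 = ZAR 129,050,376.80
ZAR 129,050,376.80 × 0.056482 = EUR 7,289,023.38
Profit = EUR 7,289,023.38 − EUR 7,055,000.00

Profit: EUR 234,023.38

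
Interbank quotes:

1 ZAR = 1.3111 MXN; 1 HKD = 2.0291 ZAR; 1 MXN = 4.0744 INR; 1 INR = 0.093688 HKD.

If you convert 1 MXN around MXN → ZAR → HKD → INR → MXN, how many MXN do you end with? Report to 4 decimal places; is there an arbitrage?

0.9847 (arbitrage exists)

Around MXN → ZAR → HKD → INR → MXN: 1 ÷ 1.3111 ÷ 2.0291 ÷ 0.093688 ÷ 4.0744 = 0.984721
Product < 1; profitable direction is MXN → INR → HKD → ZAR → MXN.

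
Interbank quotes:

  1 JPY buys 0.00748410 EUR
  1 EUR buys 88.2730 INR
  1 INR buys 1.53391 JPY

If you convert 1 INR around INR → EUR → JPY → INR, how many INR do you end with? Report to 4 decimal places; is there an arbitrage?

0.9868 (arbitrage exists)

Around INR → EUR → JPY → INR: 1 ÷ 88.2730 ÷ 0.00748410 ÷ 1.53391 = 0.986808
Product < 1; profitable direction is INR → JPY → EUR → INR.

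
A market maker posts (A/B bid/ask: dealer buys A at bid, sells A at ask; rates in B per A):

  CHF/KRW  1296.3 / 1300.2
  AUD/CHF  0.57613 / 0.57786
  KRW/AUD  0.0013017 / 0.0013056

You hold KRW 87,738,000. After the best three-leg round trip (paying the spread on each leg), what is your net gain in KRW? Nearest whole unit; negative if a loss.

Best loop KRW → CHF → AUD → KRW:
KRW 87,738,000 ÷ 1300.2 (buy CHF at ask) = CHF 67,480.39
CHF 67,480.39 ÷ 0.57786 (buy AUD at ask) = AUD 116,776.36
AUD 116,776.36 ÷ 0.0013056 (buy KRW at ask) = KRW 89,442,678

Net profit: KRW 1,704,678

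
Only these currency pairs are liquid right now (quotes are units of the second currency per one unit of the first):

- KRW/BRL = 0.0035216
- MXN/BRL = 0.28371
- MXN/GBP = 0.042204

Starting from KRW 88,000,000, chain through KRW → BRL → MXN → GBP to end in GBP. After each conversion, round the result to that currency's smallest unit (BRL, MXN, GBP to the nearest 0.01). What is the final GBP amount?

GBP 46,100.08

KRW 88,000,000 × 0.0035216 = BRL 309,900.80
BRL 309,900.80 ÷ 0.28371 = MXN 1,092,315.39
MXN 1,092,315.39 × 0.042204 = GBP 46,100.08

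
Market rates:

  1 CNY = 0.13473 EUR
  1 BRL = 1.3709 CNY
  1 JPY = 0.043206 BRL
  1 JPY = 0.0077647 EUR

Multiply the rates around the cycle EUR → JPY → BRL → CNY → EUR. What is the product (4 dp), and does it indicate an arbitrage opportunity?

Around EUR → JPY → BRL → CNY → EUR: 1 ÷ 0.0077647 × 0.043206 × 1.3709 × 0.13473 = 1.027755
Product > 1; profitable direction is EUR → JPY → BRL → CNY → EUR.

1.0278 (arbitrage exists)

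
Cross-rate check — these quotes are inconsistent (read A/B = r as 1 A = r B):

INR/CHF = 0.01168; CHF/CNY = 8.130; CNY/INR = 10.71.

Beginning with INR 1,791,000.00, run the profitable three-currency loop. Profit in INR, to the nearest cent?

Profit: INR 30,455.00

Profitable loop is INR → CHF → CNY → INR:
INR 1,791,000.00 × 0.01168 = CHF 20,918.88
CHF 20,918.88 × 8.130 = CNY 170,070.49
CNY 170,070.49 × 10.71 = INR 1,821,455.00
Profit = INR 1,821,455.00 − INR 1,791,000.00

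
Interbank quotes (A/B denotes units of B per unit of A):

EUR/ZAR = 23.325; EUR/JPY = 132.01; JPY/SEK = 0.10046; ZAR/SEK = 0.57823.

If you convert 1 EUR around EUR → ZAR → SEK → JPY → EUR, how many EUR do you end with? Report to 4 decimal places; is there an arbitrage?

1.0170 (arbitrage exists)

Around EUR → ZAR → SEK → JPY → EUR: 1 × 23.325 × 0.57823 ÷ 0.10046 ÷ 132.01 = 1.017003
Product > 1; profitable direction is EUR → ZAR → SEK → JPY → EUR.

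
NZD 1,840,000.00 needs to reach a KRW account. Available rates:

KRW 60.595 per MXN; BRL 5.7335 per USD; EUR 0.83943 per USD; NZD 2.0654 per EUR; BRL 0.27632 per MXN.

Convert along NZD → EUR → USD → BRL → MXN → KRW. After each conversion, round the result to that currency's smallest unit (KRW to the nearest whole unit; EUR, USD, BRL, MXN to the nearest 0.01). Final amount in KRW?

KRW 1,334,361,344

NZD 1,840,000.00 ÷ 2.0654 = EUR 890,868.60
EUR 890,868.60 ÷ 0.83943 = USD 1,061,278.01
USD 1,061,278.01 × 5.7335 = BRL 6,084,837.47
BRL 6,084,837.47 ÷ 0.27632 = MXN 22,020,981.00
MXN 22,020,981.00 × 60.595 = KRW 1,334,361,344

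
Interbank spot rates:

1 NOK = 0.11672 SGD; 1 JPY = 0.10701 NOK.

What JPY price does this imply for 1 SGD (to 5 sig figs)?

1 SGD ÷ 0.11672 = 8.56751 NOK
8.56751 NOK ÷ 0.10701 = 80.0627 JPY

SGD/JPY = 80.063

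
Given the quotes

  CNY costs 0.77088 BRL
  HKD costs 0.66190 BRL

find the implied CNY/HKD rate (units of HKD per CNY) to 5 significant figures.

CNY/HKD = 1.1646

1 CNY × 0.77088 = 0.77088 BRL
0.77088 BRL ÷ 0.66190 = 1.16465 HKD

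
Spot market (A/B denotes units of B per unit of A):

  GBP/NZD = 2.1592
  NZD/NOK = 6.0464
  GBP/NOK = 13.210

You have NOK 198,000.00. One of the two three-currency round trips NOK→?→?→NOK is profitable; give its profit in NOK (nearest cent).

Profitable loop is NOK → NZD → GBP → NOK:
NOK 198,000.00 ÷ 6.0464 = NZD 32,746.76
NZD 32,746.76 ÷ 2.1592 = GBP 15,166.15
GBP 15,166.15 × 13.210 = NOK 200,344.89
Profit = NOK 200,344.89 − NOK 198,000.00

Profit: NOK 2,344.89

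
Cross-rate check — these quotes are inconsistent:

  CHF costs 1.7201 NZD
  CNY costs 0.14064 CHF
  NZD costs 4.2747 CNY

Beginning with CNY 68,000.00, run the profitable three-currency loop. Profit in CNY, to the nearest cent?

Profitable loop is CNY → CHF → NZD → CNY:
CNY 68,000.00 × 0.14064 = CHF 9,563.52
CHF 9,563.52 × 1.7201 = NZD 16,450.21
NZD 16,450.21 × 4.2747 = CNY 70,319.72
Profit = CNY 70,319.72 − CNY 68,000.00

Profit: CNY 2,319.72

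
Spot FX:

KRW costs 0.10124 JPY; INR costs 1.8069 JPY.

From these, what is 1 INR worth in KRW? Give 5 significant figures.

INR/KRW = 17.848

1 INR × 1.8069 = 1.8069 JPY
1.8069 JPY ÷ 0.10124 = 17.8477 KRW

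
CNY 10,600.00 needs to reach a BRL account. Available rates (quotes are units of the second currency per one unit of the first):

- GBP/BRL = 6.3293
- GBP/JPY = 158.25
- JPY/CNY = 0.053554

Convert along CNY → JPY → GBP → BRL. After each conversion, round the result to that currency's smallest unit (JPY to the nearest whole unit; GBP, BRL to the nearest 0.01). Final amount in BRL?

BRL 7,916.37

CNY 10,600.00 ÷ 0.053554 = JPY 197,931
JPY 197,931 ÷ 158.25 = GBP 1,250.75
GBP 1,250.75 × 6.3293 = BRL 7,916.37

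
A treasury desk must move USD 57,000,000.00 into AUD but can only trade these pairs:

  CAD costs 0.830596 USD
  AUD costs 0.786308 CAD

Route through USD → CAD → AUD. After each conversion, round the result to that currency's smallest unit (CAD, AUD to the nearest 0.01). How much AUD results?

AUD 87,275,496.09

USD 57,000,000.00 ÷ 0.830596 = CAD 68,625,420.78
CAD 68,625,420.78 ÷ 0.786308 = AUD 87,275,496.09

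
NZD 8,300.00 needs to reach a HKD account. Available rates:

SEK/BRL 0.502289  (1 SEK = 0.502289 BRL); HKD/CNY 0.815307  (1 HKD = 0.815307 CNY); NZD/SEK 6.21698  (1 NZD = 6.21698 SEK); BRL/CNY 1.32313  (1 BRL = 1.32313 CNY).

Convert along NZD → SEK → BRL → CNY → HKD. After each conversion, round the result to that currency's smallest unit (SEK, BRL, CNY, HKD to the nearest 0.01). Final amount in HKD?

NZD 8,300.00 × 6.21698 = SEK 51,600.93
SEK 51,600.93 × 0.502289 = BRL 25,918.58
BRL 25,918.58 × 1.32313 = CNY 34,293.65
CNY 34,293.65 ÷ 0.815307 = HKD 42,062.25

HKD 42,062.25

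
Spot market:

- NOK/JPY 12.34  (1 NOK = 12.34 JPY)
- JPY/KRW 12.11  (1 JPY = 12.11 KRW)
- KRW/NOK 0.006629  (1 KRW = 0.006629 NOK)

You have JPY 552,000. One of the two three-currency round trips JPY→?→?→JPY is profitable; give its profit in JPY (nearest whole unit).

Profitable loop is JPY → NOK → KRW → JPY:
JPY 552,000 ÷ 12.34 = NOK 44,732.58
NOK 44,732.58 ÷ 0.006629 = KRW 6,748,013
KRW 6,748,013 ÷ 12.11 = JPY 557,226
Profit = JPY 557,226 − JPY 552,000

Profit: JPY 5,226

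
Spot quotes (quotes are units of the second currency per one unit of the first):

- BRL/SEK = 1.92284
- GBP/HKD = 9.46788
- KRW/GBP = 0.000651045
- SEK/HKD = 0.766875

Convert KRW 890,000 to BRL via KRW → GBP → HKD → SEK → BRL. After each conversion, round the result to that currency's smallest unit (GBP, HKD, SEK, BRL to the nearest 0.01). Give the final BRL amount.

BRL 3,720.37

KRW 890,000 × 0.000651045 = GBP 579.43
GBP 579.43 × 9.46788 = HKD 5,485.97
HKD 5,485.97 ÷ 0.766875 = SEK 7,153.67
SEK 7,153.67 ÷ 1.92284 = BRL 3,720.37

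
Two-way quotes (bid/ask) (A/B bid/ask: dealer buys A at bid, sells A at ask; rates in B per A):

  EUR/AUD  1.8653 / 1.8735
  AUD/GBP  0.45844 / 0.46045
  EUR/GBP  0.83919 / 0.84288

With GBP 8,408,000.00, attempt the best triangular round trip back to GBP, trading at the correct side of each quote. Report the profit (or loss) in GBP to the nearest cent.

Best loop GBP → EUR → AUD → GBP:
GBP 8,408,000.00 ÷ 0.84288 (buy EUR at ask) = EUR 9,975,322.70
EUR 9,975,322.70 × 1.8653 (sell EUR at bid) = AUD 18,606,969.44
AUD 18,606,969.44 × 0.45844 (sell AUD at bid) = GBP 8,530,179.07

Net profit: GBP 122,179.07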